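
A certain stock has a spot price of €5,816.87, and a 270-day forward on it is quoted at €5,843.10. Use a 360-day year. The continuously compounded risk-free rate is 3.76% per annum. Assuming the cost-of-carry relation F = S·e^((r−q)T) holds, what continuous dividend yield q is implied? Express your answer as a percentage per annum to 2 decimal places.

From F = S·e^((r−q)T): (r − q) = ln(F/S)/T
ln(5843.10/5816.87) = ln(1.004509) = 0.004499
(r − q) = 0.004499 / (270/360) = 0.005999
q = r − ln(F/S)/T = 0.0376 − 0.005999 = 0.031601
q = 3.16%

3.16%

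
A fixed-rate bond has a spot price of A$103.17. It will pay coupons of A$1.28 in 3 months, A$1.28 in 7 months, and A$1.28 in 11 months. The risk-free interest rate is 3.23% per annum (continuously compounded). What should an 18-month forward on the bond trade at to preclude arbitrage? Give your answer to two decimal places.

A$104.34

PV(coupons) I = 1.28·e^(−0.0323·3/12) + 1.28·e^(−0.0323·7/12) + 1.28·e^(−0.0323·11/12)
I = 1.2697 + 1.2561 + 1.2427 = 3.7685
F = (S − I)·e^(rT) = (103.17 − 3.7685) · e^(0.0323·18/12)
= 99.4015 · e^0.048450 = 99.4015 × 1.049643 = A$104.34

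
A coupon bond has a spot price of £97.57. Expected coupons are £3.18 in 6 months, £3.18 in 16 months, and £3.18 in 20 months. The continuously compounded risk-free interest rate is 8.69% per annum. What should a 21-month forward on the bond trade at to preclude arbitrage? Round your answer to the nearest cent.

PV(coupons) I = 3.18·e^(−0.0869·6/12) + 3.18·e^(−0.0869·16/12) + 3.18·e^(−0.0869·20/12)
I = 3.0448 + 2.8321 + 2.7512 = 8.6281
F = (S − I)·e^(rT) = (97.57 − 8.6281) · e^(0.0869·21/12)
= 88.9419 · e^0.152075 = 88.9419 × 1.164248 = £103.55

£103.55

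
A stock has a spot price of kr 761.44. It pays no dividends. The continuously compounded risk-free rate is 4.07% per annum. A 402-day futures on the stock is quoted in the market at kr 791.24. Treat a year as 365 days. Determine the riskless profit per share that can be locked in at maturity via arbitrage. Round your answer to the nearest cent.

Fair futures: F* = S·e^(carry·T), with carry = r = 0.0407
F* = 761.44 · e^(0.0407 × 402/365) = 761.44 · e^0.044826 = 761.44 × 1.045846 = kr 796.3490
Market kr 791.24 < fair kr 796.3490: forward underpriced → reverse cash-and-carry (short spot, go long the forward).
At maturity, profit = |F_mkt − F*| = |791.24 − 796.3490| = kr 5.11 per share

kr 5.11 per share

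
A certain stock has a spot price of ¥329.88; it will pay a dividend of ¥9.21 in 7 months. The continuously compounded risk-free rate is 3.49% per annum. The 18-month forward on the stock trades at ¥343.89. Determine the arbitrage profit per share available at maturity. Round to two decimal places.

¥5.79 per share

PV(dividends) I = 9.21·e^(−0.0349·7/12) = 9.0244
Fair forward F* = (S − I)·e^(rT) = (329.88 − 9.0244)·e^0.052350 = 320.8556 × 1.053744 = 338.0997
Market ¥343.89 > fair 338.0997: forward overpriced → cash-and-carry (borrow at r, buy the stock and collect the dividends, short the forward).
Profit at T = |F_mkt − F*| = |343.89 − 338.0997| = ¥5.79 per share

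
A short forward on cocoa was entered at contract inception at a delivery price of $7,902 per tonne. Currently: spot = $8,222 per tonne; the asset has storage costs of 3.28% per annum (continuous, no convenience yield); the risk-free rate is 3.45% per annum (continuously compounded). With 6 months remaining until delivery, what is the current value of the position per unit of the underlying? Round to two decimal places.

Current fair forward for the remaining 6 months: F = S·e^((r + u)·T), (r + u) = 0.0345 + 0.0328 = 0.0673
F = 8222 · e^(0.0673 × 6/12) = 8222 × 1.03422257 = 8503.3780
Value of long forward = (F − K)·e^(−rT) = (8503.3780 − 7902) · e^(−0.0345·6/12)
= 601.3780 × 0.98289793 = 591.09
Short position value = −(long value) = -$591.09

-$591.09 per tonne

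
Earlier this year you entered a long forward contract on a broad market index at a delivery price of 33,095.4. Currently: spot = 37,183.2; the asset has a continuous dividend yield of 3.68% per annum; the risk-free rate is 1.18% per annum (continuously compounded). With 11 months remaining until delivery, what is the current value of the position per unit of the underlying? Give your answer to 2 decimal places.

3210.46

Current fair forward for the remaining 11 months: F = S·e^((r − q)·T), (r − q) = 0.0118 − 0.0368 = -0.0250
F = 37183.2 · e^(-0.0250 × 11/12) = 37183.2 × 0.97734393 = 36340.7748
Value of long forward = (F − K)·e^(−rT) = (36340.7748 − 33095.4) · e^(−0.0118·11/12)
= 3245.3748 × 0.98924162 = 3210.46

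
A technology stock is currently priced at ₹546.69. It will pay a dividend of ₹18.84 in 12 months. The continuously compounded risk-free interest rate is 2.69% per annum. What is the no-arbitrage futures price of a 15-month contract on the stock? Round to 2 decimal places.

₹546.42

PV(dividends) I = 18.84·e^(−0.0269·12/12)
I = 18.3400
F = (S − I)·e^(rT) = (546.69 − 18.3400) · e^(0.0269·15/12)
= 528.3500 · e^0.033625 = 528.3500 × 1.034197 = ₹546.42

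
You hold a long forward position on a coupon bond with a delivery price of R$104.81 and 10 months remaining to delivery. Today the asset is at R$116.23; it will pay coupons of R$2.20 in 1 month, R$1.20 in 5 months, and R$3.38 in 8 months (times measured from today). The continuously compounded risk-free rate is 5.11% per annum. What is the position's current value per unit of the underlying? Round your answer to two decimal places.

PV(remaining coupons) I = 2.20·e^(−0.0511·1/12) + 1.20·e^(−0.0511·5/12) + 3.38·e^(−0.0511·8/12) = 6.6322
Current forward F = (S − I)·e^(rT) = (116.23 − 6.6322)·e^(0.0511·10/12) = 109.5978 × 1.043503 = 114.3656
Value (long) = (F − K)·e^(−rT) = (114.3656 − 104.81) × 0.958311 = 9.1572
Value = R$9.16

R$9.16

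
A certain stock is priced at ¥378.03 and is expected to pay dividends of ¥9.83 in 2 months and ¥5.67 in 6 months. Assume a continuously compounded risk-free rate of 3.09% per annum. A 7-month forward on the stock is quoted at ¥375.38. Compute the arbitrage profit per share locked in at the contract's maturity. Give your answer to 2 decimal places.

¥6.12 per share

PV(dividends) I = 9.83·e^(−0.0309·2/12) + 5.67·e^(−0.0309·6/12) = 15.3626
Fair forward F* = (S − I)·e^(rT) = (378.03 − 15.3626)·e^0.018025 = 362.6674 × 1.018188 = 369.2636
Market ¥375.38 > fair 369.2636: forward overpriced → cash-and-carry (borrow at r, buy the stock and collect the dividends, short the forward).
Profit at T = |F_mkt − F*| = |375.38 − 369.2636| = ¥6.12 per share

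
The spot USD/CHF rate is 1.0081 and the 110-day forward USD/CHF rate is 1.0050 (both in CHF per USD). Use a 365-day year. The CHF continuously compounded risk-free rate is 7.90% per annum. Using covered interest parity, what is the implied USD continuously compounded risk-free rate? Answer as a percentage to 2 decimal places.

F = S·e^((r_CHF − r_USD)T) ⇒ r_USD = r_CHF − ln(F/S)/T
ln(1.0050/1.0081) = -0.003080; /(110/365) = -0.010220
r_USD = 0.0790 + 0.010220 = 0.089220
r_USD = 8.92%

8.92%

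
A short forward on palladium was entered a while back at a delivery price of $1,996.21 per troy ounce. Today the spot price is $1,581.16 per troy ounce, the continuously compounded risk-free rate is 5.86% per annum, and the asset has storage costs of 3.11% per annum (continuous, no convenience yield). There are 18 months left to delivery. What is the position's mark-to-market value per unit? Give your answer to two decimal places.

$171.57 per troy ounce

Current fair forward for the remaining 18 months: F = S·e^((r + u)·T), (r + u) = 0.0586 + 0.0311 = 0.0897
F = 1581.16 · e^(0.0897 × 18/12) = 1581.16 × 1.14402186 = 1808.8816
Value of long forward = (F − K)·e^(−rT) = (1808.8816 − 1996.21) · e^(−0.0586·18/12)
= -187.3284 × 0.91585246 = -171.57
Short position value = −(long value) = $171.57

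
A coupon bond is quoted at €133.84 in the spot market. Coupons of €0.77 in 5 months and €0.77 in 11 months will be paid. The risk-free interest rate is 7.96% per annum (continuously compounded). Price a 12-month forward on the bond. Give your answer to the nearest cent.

PV(coupons) I = 0.77·e^(−0.0796·5/12) + 0.77·e^(−0.0796·11/12)
I = 0.7449 + 0.7158 = 1.4607
F = (S − I)·e^(rT) = (133.84 − 1.4607) · e^(0.0796·12/12)
= 132.3793 · e^0.079600 = 132.3793 × 1.082854 = €143.35

€143.35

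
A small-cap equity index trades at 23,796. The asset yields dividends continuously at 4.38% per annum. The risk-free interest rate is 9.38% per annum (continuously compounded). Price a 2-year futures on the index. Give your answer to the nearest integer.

F = S·e^((r − q)T) = 23796 · e^((0.0938 − 0.0438) × 2)
= 23796 · e^0.100000 = 23796 × 1.105171
F = 26,299

26,299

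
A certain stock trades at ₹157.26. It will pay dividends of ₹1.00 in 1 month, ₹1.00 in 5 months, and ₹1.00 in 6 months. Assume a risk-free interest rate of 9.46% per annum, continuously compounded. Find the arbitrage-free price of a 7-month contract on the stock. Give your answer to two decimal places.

PV(dividends) I = 1.00·e^(−0.0946·1/12) + 1.00·e^(−0.0946·5/12) + 1.00·e^(−0.0946·6/12)
I = 0.9921 + 0.9614 + 0.9538 = 2.9073
F = (S − I)·e^(rT) = (157.26 − 2.9073) · e^(0.0946·7/12)
= 154.3527 · e^0.055183 = 154.3527 × 1.056734 = ₹163.11

₹163.11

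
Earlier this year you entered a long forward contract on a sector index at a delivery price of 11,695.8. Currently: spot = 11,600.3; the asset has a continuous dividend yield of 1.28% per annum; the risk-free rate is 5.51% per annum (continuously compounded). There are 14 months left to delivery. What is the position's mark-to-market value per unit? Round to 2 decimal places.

Current fair forward for the remaining 14 months: F = S·e^((r − q)·T), (r − q) = 0.0551 − 0.0128 = 0.0423
F = 11600.3 · e^(0.0423 × 14/12) = 11600.3 × 1.05058799 = 12187.1359
Value of long forward = (F − K)·e^(−rT) = (12187.1359 − 11695.8) · e^(−0.0551·14/12)
= 491.3359 × 0.93773927 = 460.74

460.74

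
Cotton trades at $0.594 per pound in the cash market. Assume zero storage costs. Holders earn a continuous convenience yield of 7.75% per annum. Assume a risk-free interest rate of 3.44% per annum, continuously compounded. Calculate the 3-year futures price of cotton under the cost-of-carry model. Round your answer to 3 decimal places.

$0.522 per pound

Net carry = r + u − y = 0.0344 + 0.0000 − 0.0775 = -0.0431
F = S·e^((r+u−y)T) = 0.594 · e^(-0.0431 × 3) = 0.594 · e^-0.129300
= 0.594 × 0.878710 = $0.522 per pound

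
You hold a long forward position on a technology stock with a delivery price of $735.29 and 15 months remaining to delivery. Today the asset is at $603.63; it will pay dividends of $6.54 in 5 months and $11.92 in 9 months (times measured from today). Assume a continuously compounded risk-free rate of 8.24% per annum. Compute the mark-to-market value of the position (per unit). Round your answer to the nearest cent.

PV(remaining dividends) I = 6.54·e^(−0.0824·5/12) + 11.92·e^(−0.0824·9/12) = 17.5249
Current forward F = (S − I)·e^(rT) = (603.63 − 17.5249)·e^(0.0824·15/12) = 586.1051 × 1.108491 = 649.6922
Value (long) = (F − K)·e^(−rT) = (649.6922 − 735.29) × 0.902127 = -77.2201
Value = -$77.22

-$77.22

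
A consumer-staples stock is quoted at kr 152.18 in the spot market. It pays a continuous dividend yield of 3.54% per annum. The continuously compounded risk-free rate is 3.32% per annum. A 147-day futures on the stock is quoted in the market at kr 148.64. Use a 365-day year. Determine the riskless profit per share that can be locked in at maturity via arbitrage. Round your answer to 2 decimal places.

Fair futures: F* = S·e^(carry·T), with carry = (r − q) = 0.0332 − 0.0354 = -0.0022
F* = 152.18 · e^(-0.0022 × 147/365) = 152.18 · e^-0.000886 = 152.18 × 0.999114 = kr 152.0452
Market kr 148.64 < fair kr 152.0452: forward underpriced → reverse cash-and-carry (short spot, go long the forward).
At maturity, profit = |F_mkt − F*| = |148.64 − 152.0452| = kr 3.41 per share

kr 3.41 per share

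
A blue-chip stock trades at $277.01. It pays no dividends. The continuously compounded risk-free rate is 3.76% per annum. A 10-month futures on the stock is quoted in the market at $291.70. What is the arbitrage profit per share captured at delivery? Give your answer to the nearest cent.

Fair futures: F* = S·e^(carry·T), with carry = r = 0.0376
F* = 277.01 · e^(0.0376 × 10/12) = 277.01 · e^0.031333 = 277.01 × 1.031829 = $285.8270
Market $291.70 > fair $285.8270: forward overpriced → cash-and-carry (buy spot, short the forward).
At maturity, profit = |F_mkt − F*| = |291.70 − 285.8270| = $5.87 per share

$5.87 per share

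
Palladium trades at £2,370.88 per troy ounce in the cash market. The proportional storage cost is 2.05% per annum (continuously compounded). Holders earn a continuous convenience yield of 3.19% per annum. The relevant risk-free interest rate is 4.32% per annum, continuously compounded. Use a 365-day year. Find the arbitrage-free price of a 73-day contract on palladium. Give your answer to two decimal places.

£2,386.01 per troy ounce

Net carry = r + u − y = 0.0432 + 0.0205 − 0.0319 = 0.0318
F = S·e^((r+u−y)T) = 2370.88 · e^(0.0318 × 73/365) = 2370.88 · e^0.00636000
= 2370.88 × 1.00638027 = £2,386.01 per troy ounce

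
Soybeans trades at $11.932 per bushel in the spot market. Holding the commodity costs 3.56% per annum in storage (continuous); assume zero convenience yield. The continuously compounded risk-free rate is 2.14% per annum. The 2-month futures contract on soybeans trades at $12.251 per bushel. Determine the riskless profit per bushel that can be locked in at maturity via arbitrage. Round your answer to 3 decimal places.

Fair futures: F* = S·e^(carry·T), with carry = (r + u) = 0.0214 + 0.0356 = 0.0570
F* = 11.932 · e^(0.0570 × 2/12) = 11.932 · e^0.009500 = 11.932 × 1.009545 = $12.0459
Market $12.251 > fair $12.0459: forward overpriced → cash-and-carry (buy spot, short the forward).
At maturity, profit = |F_mkt − F*| = |12.251 − 12.0459| = $0.205 per bushel

$0.205 per bushel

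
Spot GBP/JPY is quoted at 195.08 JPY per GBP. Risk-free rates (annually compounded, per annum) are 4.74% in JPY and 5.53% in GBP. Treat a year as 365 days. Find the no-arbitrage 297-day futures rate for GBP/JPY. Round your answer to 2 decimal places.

By covered interest parity, F = S · (1+r_JPY)^T / (1+r_GBP)^T
= 195.08 × 1.038402 / 1.044771 = 195.08 × 0.993904
F = 193.89 JPY per GBP

193.89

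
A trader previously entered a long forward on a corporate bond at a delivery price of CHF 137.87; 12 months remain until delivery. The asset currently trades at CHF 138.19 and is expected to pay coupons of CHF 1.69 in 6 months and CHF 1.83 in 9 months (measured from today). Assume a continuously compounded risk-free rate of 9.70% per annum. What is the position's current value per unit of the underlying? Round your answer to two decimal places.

PV(remaining coupons) I = 1.69·e^(−0.0970·6/12) + 1.83·e^(−0.0970·9/12) = 3.3116
Current forward F = (S − I)·e^(rT) = (138.19 − 3.3116)·e^(0.0970·12/12) = 134.8784 × 1.101860 = 148.6171
Value (long) = (F − K)·e^(−rT) = (148.6171 − 137.87) × 0.907556 = 9.7536
Value = CHF 9.75

CHF 9.75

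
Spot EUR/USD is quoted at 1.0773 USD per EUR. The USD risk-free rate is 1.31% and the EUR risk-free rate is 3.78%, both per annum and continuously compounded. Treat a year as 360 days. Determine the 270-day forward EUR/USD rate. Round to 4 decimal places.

1.0575

F = S·e^((r_USD − r_EUR)T) = 1.0773 · e^((0.0131 − 0.0378) × 270/360)
= 1.0773 · e^-0.018525 = 1.0773 × 0.981646
F = 1.0575 USD per EUR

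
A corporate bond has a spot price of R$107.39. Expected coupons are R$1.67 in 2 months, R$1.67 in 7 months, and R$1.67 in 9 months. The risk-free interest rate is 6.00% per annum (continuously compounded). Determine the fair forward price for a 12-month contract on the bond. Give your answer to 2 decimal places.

R$108.87

PV(coupons) I = 1.67·e^(−0.0600·2/12) + 1.67·e^(−0.0600·7/12) + 1.67·e^(−0.0600·9/12)
I = 1.6534 + 1.6126 + 1.5965 = 4.8625
F = (S − I)·e^(rT) = (107.39 − 4.8625) · e^(0.0600·12/12)
= 102.5275 · e^0.060000 = 102.5275 × 1.061837 = R$108.87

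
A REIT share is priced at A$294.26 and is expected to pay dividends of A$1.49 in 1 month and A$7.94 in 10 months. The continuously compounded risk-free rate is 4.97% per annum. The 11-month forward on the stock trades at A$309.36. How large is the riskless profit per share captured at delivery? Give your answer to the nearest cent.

A$10.91 per share

PV(dividends) I = 1.49·e^(−0.0497·1/12) + 7.94·e^(−0.0497·10/12) = 9.1017
Fair forward F* = (S − I)·e^(rT) = (294.26 − 9.1017)·e^0.045558 = 285.1583 × 1.046612 = 298.4501
Market A$309.36 > fair 298.4501: forward overpriced → cash-and-carry (borrow at r, buy the stock and collect the dividends, short the forward).
Profit at T = |F_mkt − F*| = |309.36 − 298.4501| = A$10.91 per share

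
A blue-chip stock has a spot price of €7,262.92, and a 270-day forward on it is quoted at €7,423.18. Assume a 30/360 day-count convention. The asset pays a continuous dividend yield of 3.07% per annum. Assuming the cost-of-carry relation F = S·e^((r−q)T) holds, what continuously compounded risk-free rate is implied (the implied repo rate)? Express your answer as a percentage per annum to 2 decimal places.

5.98%

From F = S·e^((r−q)T): (r − q) = ln(F/S)/T
ln(7423.18/7262.92) = ln(1.022066) = 0.021826
(r − q) = 0.021826 / (270/360) = 0.029101
r = ln(F/S)/T + q = 0.029101 + 0.0307 = 0.059801
r = 5.98%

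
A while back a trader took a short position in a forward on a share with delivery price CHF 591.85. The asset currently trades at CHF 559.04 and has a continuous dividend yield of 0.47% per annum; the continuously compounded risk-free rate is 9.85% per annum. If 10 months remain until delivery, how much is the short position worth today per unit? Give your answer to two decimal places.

Current fair forward for the remaining 10 months: F = S·e^((r − q)·T), (r − q) = 0.0985 − 0.0047 = 0.0938
F = 559.04 · e^(0.0938 × 10/12) = 559.04 × 1.081303 = 604.4916
Value of long forward = (F − K)·e^(−rT) = (604.4916 − 591.85) · e^(−0.0985·10/12)
= 12.6416 × 0.921195 = 11.65
Short position value = −(long value) = -CHF 11.65

-CHF 11.65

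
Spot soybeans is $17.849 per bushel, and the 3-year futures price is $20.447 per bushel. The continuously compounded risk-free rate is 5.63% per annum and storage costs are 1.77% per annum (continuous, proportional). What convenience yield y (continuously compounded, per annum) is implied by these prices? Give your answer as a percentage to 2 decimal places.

F = S·e^((r+u−y)T) ⇒ (r+u−y) = ln(F/S)/T
ln(20.447/17.849) = 0.135889; /T ⇒ 0.045296
y = r + u − ln(F/S)/T = 0.0563 + 0.0177 − 0.045296 = 0.028704
y = 2.87%

2.87%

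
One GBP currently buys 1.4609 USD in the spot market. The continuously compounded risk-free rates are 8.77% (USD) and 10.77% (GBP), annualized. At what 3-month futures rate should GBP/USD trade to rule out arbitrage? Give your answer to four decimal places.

F = S·e^((r_USD − r_GBP)T) = 1.4609 · e^((0.0877 − 0.1077) × 3/12)
= 1.4609 · e^-0.005000 = 1.4609 × 0.995012
F = 1.4536 USD per GBP

1.4536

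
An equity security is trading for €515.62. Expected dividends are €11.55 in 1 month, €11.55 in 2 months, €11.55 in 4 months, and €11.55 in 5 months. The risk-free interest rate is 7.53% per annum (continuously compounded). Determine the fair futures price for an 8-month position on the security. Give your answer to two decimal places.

€494.49

PV(dividends) I = 11.55·e^(−0.0753·1/12) + 11.55·e^(−0.0753·2/12) + 11.55·e^(−0.0753·4/12) + 11.55·e^(−0.0753·5/12)
I = 11.4778 + 11.4060 + 11.2637 + 11.1932 = 45.3407
F = (S − I)·e^(rT) = (515.62 − 45.3407) · e^(0.0753·8/12)
= 470.2793 · e^0.050200 = 470.2793 × 1.051481 = €494.49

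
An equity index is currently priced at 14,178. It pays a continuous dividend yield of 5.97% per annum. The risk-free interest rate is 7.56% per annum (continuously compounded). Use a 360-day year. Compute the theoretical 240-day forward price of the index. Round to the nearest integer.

14,329

F = S·e^((r − q)T) = 14178 · e^((0.0756 − 0.0597) × 240/360)
= 14178 · e^0.010600 = 14178 × 1.010656
F = 14,329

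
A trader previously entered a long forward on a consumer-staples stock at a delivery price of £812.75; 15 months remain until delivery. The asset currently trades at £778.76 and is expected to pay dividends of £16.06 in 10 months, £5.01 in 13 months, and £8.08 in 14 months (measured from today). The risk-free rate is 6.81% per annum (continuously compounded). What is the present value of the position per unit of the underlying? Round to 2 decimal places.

PV(remaining dividends) I = 16.06·e^(−0.0681·10/12) + 5.01·e^(−0.0681·13/12) + 8.08·e^(−0.0681·14/12) = 27.2905
Current forward F = (S − I)·e^(rT) = (778.76 − 27.2905)·e^(0.0681·15/12) = 751.4695 × 1.088853 = 818.2398
Value (long) = (F − K)·e^(−rT) = (818.2398 − 812.75) × 0.918397 = 5.0418
Value = £5.04

£5.04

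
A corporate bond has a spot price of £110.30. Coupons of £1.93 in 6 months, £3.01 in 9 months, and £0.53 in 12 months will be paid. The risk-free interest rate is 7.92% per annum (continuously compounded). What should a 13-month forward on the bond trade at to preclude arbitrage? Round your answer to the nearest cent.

PV(coupons) I = 1.93·e^(−0.0792·6/12) + 3.01·e^(−0.0792·9/12) + 0.53·e^(−0.0792·12/12)
I = 1.8551 + 2.8364 + 0.4896 = 5.1811
F = (S − I)·e^(rT) = (110.30 − 5.1811) · e^(0.0792·13/12)
= 105.1189 · e^0.085800 = 105.1189 × 1.089588 = £114.54

£114.54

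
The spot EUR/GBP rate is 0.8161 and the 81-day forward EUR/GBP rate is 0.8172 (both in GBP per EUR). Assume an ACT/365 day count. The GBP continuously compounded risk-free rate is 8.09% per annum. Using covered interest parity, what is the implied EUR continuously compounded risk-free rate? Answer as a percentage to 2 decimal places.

F = S·e^((r_GBP − r_EUR)T) ⇒ r_EUR = r_GBP − ln(F/S)/T
ln(0.8172/0.8161) = 0.001347; /(81/365) = 0.006070
r_EUR = 0.0809 − 0.006070 = 0.074830
r_EUR = 7.48%

7.48%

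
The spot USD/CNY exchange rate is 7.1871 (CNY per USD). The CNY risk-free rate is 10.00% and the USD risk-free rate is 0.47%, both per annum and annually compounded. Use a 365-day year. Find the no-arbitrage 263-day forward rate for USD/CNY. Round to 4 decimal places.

7.6721

By covered interest parity, F = S · (1+r_CNY)^T / (1+r_USD)^T
= 7.1871 × 1.071089 / 1.003384 = 7.1871 × 1.067477
F = 7.6721 CNY per USD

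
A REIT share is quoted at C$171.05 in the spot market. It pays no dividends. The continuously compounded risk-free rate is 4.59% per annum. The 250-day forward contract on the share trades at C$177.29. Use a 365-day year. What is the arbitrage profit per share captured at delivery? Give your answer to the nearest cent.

Fair forward: F* = S·e^(carry·T), with carry = r = 0.0459
F* = 171.05 · e^(0.0459 × 250/365) = 171.05 · e^0.031438 = 171.05 × 1.031937 = C$176.5128
Market C$177.29 > fair C$176.5128: forward overpriced → cash-and-carry (buy spot, short the forward).
At maturity, profit = |F_mkt − F*| = |177.29 − 176.5128| = C$0.78 per share

C$0.78 per share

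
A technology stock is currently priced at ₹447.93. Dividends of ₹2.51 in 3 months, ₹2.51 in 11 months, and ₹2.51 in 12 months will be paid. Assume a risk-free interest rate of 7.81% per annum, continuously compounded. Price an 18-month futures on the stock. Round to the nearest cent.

PV(dividends) I = 2.51·e^(−0.0781·3/12) + 2.51·e^(−0.0781·11/12) + 2.51·e^(−0.0781·12/12)
I = 2.4615 + 2.3366 + 2.3214 = 7.1195
F = (S − I)·e^(rT) = (447.93 − 7.1195) · e^(0.0781·18/12)
= 440.8105 · e^0.117150 = 440.8105 × 1.124288 = ₹495.60

₹495.60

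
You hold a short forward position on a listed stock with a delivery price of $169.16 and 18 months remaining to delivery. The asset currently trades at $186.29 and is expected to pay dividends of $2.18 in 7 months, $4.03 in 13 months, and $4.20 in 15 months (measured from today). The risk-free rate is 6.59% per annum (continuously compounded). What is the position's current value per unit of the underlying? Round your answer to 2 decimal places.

-$23.33

PV(remaining dividends) I = 2.18·e^(−0.0659·7/12) + 4.03·e^(−0.0659·13/12) + 4.20·e^(−0.0659·15/12) = 9.7180
Current forward F = (S − I)·e^(rT) = (186.29 − 9.7180)·e^(0.0659·18/12) = 176.5720 × 1.103901 = 194.9180
Value (long) = (F − K)·e^(−rT) = (194.9180 − 169.16) × 0.905879 = 23.3336
Short position value = −(long value) = -$23.33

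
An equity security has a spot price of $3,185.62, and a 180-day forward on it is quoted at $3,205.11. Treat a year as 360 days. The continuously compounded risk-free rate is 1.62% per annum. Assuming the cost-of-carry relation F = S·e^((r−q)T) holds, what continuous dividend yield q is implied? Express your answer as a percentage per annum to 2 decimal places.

0.40%

From F = S·e^((r−q)T): (r − q) = ln(F/S)/T
ln(3205.11/3185.62) = ln(1.006118) = 0.006099
(r − q) = 0.006099 / (180/360) = 0.012198
q = r − ln(F/S)/T = 0.0162 − 0.012198 = 0.004002
q = 0.40%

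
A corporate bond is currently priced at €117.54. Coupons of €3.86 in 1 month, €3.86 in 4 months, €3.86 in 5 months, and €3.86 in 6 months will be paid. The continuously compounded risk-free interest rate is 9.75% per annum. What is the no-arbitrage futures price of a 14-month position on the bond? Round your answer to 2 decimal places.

PV(coupons) I = 3.86·e^(−0.0975·1/12) + 3.86·e^(−0.0975·4/12) + 3.86·e^(−0.0975·5/12) + 3.86·e^(−0.0975·6/12)
I = 3.8288 + 3.7366 + 3.7063 + 3.6763 = 14.9480
F = (S − I)·e^(rT) = (117.54 − 14.9480) · e^(0.0975·14/12)
= 102.5920 · e^0.113750 = 102.5920 × 1.120472 = €114.95

€114.95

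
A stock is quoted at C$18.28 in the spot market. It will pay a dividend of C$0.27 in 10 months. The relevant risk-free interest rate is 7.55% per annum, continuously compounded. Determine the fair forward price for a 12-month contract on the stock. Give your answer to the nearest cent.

PV(dividends) I = 0.27·e^(−0.0755·10/12)
I = 0.2535
F = (S − I)·e^(rT) = (18.28 − 0.2535) · e^(0.0755·12/12)
= 18.0265 · e^0.075500 = 18.0265 × 1.078423 = C$19.44

C$19.44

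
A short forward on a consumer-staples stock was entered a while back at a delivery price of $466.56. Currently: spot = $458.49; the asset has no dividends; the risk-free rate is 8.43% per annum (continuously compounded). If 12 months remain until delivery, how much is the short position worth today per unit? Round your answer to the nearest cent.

Current fair forward for the remaining 12 months: F = S·e^(r·T), r = 0.0843
F = 458.49 · e^(0.0843 × 12/12) = 458.49 × 1.087955 = 498.8165
Value of long forward = (F − K)·e^(−rT) = (498.8165 − 466.56) · e^(−0.0843·12/12)
= 32.2565 × 0.919155 = 29.65
Short position value = −(long value) = -$29.65

-$29.65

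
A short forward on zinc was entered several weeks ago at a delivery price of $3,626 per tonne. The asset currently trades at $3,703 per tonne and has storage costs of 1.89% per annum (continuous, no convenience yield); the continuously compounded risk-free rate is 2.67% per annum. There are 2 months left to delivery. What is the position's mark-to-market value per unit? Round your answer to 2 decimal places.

-$104.78 per tonne

Current fair forward for the remaining 2 months: F = S·e^((r + u)·T), (r + u) = 0.0267 + 0.0189 = 0.0456
F = 3703 · e^(0.0456 × 2/12) = 3703 × 1.00762895 = 3731.2500
Value of long forward = (F − K)·e^(−rT) = (3731.2500 − 3626) · e^(−0.0267·2/12)
= 105.2500 × 0.99555989 = 104.78
Short position value = −(long value) = -$104.78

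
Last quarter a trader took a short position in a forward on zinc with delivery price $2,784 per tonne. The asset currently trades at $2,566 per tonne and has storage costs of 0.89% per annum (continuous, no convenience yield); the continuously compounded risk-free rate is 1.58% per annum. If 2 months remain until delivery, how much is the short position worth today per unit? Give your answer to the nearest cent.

Current fair forward for the remaining 2 months: F = S·e^((r + u)·T), (r + u) = 0.0158 + 0.0089 = 0.0247
F = 2566 · e^(0.0247 × 2/12) = 2566 × 1.00412515 = 2576.5851
Value of long forward = (F − K)·e^(−rT) = (2576.5851 − 2784) · e^(−0.0158·2/12)
= -207.4149 × 0.99737013 = -206.87
Short position value = −(long value) = $206.87

$206.87 per tonne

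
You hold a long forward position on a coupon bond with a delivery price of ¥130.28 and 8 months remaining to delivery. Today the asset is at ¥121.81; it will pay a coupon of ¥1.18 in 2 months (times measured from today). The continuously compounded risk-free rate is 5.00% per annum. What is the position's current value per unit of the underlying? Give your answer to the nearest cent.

-¥5.37

PV(remaining coupons) I = 1.18·e^(−0.0500·2/12) = 1.1702
Current forward F = (S − I)·e^(rT) = (121.81 − 1.1702)·e^(0.0500·8/12) = 120.6398 × 1.033895 = 124.7289
Value (long) = (F − K)·e^(−rT) = (124.7289 − 130.28) × 0.967216 = -5.3691
Value = -¥5.37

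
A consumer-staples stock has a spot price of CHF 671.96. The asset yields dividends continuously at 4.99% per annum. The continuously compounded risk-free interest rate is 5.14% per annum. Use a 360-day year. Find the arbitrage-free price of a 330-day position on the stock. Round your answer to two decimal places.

CHF 672.88

F = S·e^((r − q)T) = 671.96 · e^((0.0514 − 0.0499) × 330/360)
= 671.96 · e^0.001375 = 671.96 × 1.001376
F = CHF 672.88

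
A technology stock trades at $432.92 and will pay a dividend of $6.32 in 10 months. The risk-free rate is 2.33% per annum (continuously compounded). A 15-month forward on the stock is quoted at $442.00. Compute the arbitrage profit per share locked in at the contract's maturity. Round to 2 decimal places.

PV(dividends) I = 6.32·e^(−0.0233·10/12) = 6.1985
Fair forward F* = (S − I)·e^(rT) = (432.92 − 6.1985)·e^0.029125 = 426.7215 × 1.029553 = 439.3324
Market $442.00 > fair 439.3324: forward overpriced → cash-and-carry (borrow at r, buy the stock and collect the dividends, short the forward).
Profit at T = |F_mkt − F*| = |442.00 − 439.3324| = $2.67 per share

$2.67 per share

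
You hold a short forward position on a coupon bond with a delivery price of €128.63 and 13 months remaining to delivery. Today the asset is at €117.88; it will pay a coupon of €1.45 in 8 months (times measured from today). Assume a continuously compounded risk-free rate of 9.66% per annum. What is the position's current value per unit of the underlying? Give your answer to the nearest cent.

-€0.67

PV(remaining coupons) I = 1.45·e^(−0.0966·8/12) = 1.3596
Current forward F = (S − I)·e^(rT) = (117.88 − 1.3596)·e^(0.0966·13/12) = 116.5204 × 1.110322 = 129.3752
Value (long) = (F − K)·e^(−rT) = (129.3752 − 128.63) × 0.900640 = 0.6712
Short position value = −(long value) = -€0.67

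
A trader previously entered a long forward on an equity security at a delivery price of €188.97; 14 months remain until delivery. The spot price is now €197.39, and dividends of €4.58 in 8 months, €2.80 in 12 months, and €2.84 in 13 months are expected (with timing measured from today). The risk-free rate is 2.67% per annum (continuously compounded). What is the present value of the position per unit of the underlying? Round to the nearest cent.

€4.23

PV(remaining dividends) I = 4.58·e^(−0.0267·8/12) + 2.80·e^(−0.0267·12/12) + 2.84·e^(−0.0267·13/12) = 9.9845
Current forward F = (S − I)·e^(rT) = (197.39 − 9.9845)·e^(0.0267·14/12) = 187.4055 × 1.031640 = 193.3350
Value (long) = (F − K)·e^(−rT) = (193.3350 − 188.97) × 0.969330 = 4.2311
Value = €4.23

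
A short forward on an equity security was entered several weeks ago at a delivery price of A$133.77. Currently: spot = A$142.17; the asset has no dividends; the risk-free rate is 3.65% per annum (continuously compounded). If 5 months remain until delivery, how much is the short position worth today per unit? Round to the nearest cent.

Current fair forward for the remaining 5 months: F = S·e^(r·T), r = 0.0365
F = 142.17 · e^(0.0365 × 5/12) = 142.17 × 1.015325 = 144.3488
Value of long forward = (F − K)·e^(−rT) = (144.3488 − 133.77) · e^(−0.0365·5/12)
= 10.5788 × 0.984907 = 10.42
Short position value = −(long value) = -A$10.42

-A$10.42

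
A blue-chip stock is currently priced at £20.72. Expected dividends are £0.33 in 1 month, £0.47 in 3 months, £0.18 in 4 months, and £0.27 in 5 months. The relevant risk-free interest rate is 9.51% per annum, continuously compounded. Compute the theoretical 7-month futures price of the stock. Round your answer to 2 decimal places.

PV(dividends) I = 0.33·e^(−0.0951·1/12) + 0.47·e^(−0.0951·3/12) + 0.18·e^(−0.0951·4/12) + 0.27·e^(−0.0951·5/12)
I = 0.3274 + 0.4590 + 0.1744 + 0.2595 = 1.2203
F = (S − I)·e^(rT) = (20.72 − 1.2203) · e^(0.0951·7/12)
= 19.4997 · e^0.055475 = 19.4997 × 1.057043 = £20.61

£20.61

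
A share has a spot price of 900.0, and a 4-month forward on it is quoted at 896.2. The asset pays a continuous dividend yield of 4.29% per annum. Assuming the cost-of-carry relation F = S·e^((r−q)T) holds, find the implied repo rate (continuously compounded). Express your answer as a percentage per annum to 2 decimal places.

From F = S·e^((r−q)T): (r − q) = ln(F/S)/T
ln(896.2/900.0) = ln(0.995778) = -0.004231
(r − q) = -0.004231 / (4/12) = -0.012693
r = ln(F/S)/T + q = -0.012693 + 0.0429 = 0.030207
r = 3.02%

3.02%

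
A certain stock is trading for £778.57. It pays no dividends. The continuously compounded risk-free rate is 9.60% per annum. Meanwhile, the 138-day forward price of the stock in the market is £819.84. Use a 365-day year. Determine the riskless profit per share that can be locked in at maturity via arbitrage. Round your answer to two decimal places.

Fair forward: F* = S·e^(carry·T), with carry = r = 0.0960
F* = 778.57 · e^(0.0960 × 138/365) = 778.57 · e^0.036296 = 778.57 × 1.036963 = £807.3483
Market £819.84 > fair £807.3483: forward overpriced → cash-and-carry (buy spot, short the forward).
At maturity, profit = |F_mkt − F*| = |819.84 − 807.3483| = £12.49 per share

£12.49 per share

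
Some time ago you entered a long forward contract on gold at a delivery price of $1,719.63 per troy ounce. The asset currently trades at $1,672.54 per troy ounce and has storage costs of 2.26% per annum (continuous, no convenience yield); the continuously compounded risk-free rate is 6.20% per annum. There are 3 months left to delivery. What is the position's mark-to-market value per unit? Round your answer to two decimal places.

-$11.16 per troy ounce

Current fair forward for the remaining 3 months: F = S·e^((r + u)·T), (r + u) = 0.0620 + 0.0226 = 0.0846
F = 1672.54 · e^(0.0846 × 3/12) = 1672.54 × 1.02137525 = 1708.2910
Value of long forward = (F − K)·e^(−rT) = (1708.2910 − 1719.63) · e^(−0.0620·3/12)
= -11.3390 × 0.98461951 = -11.16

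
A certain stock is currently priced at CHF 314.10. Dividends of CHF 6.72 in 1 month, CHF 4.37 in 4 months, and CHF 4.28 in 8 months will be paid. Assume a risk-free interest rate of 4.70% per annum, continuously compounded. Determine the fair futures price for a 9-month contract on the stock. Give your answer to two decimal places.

PV(dividends) I = 6.72·e^(−0.0470·1/12) + 4.37·e^(−0.0470·4/12) + 4.28·e^(−0.0470·8/12)
I = 6.6937 + 4.3021 + 4.1480 = 15.1438
F = (S − I)·e^(rT) = (314.10 − 15.1438) · e^(0.0470·9/12)
= 298.9562 · e^0.035250 = 298.9562 × 1.035879 = CHF 309.68

CHF 309.68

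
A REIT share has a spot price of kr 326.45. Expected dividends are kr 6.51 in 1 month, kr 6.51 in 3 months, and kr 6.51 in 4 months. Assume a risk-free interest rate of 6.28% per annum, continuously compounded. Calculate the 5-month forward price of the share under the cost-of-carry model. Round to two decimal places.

PV(dividends) I = 6.51·e^(−0.0628·1/12) + 6.51·e^(−0.0628·3/12) + 6.51·e^(−0.0628·4/12)
I = 6.4760 + 6.4086 + 6.3751 = 19.2597
F = (S − I)·e^(rT) = (326.45 − 19.2597) · e^(0.0628·5/12)
= 307.1903 · e^0.026167 = 307.1903 × 1.026512 = kr 315.33

kr 315.33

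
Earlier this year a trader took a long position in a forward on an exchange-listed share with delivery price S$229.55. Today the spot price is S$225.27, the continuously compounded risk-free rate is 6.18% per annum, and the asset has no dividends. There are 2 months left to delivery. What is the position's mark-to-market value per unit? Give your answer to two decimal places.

-S$1.93

Current fair forward for the remaining 2 months: F = S·e^(r·T), r = 0.0618
F = 225.27 · e^(0.0618 × 2/12) = 225.27 × 1.010353 = 227.6022
Value of long forward = (F − K)·e^(−rT) = (227.6022 − 229.55) · e^(−0.0618·2/12)
= -1.9478 × 0.989753 = -1.93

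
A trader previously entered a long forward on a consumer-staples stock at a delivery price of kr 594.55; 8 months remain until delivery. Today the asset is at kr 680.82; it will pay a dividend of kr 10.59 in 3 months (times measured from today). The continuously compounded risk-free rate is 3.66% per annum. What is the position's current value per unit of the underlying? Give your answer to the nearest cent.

kr 90.11

PV(remaining dividends) I = 10.59·e^(−0.0366·3/12) = 10.4935
Current forward F = (S − I)·e^(rT) = (680.82 − 10.4935)·e^(0.0366·8/12) = 670.3265 × 1.024700 = 686.8836
Value (long) = (F − K)·e^(−rT) = (686.8836 − 594.55) × 0.975895 = 90.1079
Value = kr 90.11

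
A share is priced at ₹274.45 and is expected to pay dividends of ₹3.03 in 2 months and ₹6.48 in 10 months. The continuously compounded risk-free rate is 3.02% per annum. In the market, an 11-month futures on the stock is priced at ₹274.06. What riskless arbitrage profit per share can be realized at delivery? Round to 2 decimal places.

PV(dividends) I = 3.03·e^(−0.0302·2/12) + 6.48·e^(−0.0302·10/12) = 9.3337
Fair futures F* = (S − I)·e^(rT) = (274.45 − 9.3337)·e^0.027683 = 265.1163 × 1.028070 = 272.5581
Market ₹274.06 > fair 272.5581: forward overpriced → cash-and-carry (borrow at r, buy the stock and collect the dividends, short the forward).
Profit at T = |F_mkt − F*| = |274.06 − 272.5581| = ₹1.50 per share

₹1.50 per share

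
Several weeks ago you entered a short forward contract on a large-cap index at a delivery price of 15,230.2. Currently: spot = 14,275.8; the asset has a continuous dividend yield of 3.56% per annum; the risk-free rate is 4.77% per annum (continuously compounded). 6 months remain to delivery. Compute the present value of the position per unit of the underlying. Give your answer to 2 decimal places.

Current fair forward for the remaining 6 months: F = S·e^((r − q)·T), (r − q) = 0.0477 − 0.0356 = 0.0121
F = 14275.8 · e^(0.0121 × 6/12) = 14275.8 × 1.00606834 = 14362.4304
Value of long forward = (F − K)·e^(−rT) = (14362.4304 − 15230.2) · e^(−0.0477·6/12)
= -867.7696 × 0.97643216 = -847.32
Short position value = −(long value) = 847.32

847.32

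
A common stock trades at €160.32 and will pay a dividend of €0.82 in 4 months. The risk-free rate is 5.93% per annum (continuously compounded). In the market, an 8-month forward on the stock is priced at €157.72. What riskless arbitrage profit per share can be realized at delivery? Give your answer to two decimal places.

€8.23 per share

PV(dividends) I = 0.82·e^(−0.0593·4/12) = 0.8040
Fair forward F* = (S − I)·e^(rT) = (160.32 − 0.8040)·e^0.039533 = 159.5160 × 1.040325 = 165.9485
Market €157.72 < fair 165.9485: forward underpriced → reverse cash-and-carry (short the stock, invest proceeds at r, pay the dividends, go long the forward).
Profit at T = |F_mkt − F*| = |157.72 − 165.9485| = €8.23 per share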